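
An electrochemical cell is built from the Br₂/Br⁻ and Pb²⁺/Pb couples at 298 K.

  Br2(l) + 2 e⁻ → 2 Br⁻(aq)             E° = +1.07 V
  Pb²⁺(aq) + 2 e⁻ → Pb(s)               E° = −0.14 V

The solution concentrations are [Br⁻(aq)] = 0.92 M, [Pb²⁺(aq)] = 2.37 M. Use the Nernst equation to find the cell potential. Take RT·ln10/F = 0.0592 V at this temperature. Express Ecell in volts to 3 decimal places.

The Br₂/Br⁻ couple has the more positive E°, so it is the cathode; Pb²⁺/Pb is the anode.
The standard potential is +1.07 − (−0.14) = +1.21 V and the balanced reaction transfers n = 2 electrons.
For the overall reaction Br2(l) + Pb(s) → 2 Br⁻(aq) + Pb²⁺(aq), Q = [Br⁻(aq)]^2·[Pb²⁺(aq)] = 2.01, giving log Q = 0.302.
Applying E = E° − (RT ln10/nF)·log Q gives +1.21 − (0.0592/2)(0.302) = +1.201 V.

+1.201 V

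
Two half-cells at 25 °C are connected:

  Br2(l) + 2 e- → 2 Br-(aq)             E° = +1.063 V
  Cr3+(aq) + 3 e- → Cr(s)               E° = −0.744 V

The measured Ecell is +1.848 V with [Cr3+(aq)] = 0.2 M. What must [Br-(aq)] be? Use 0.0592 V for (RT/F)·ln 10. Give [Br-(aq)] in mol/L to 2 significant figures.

The Br₂/Br⁻ couple has the larger reduction potential, so it is the cathode: E°cell = +1.063 − (−0.744) = +1.807 V and n = 6.
From the Nernst equation, log Q = n(E° − E)/0.0592 = 6·(+1.807 − (+1.848))/0.0592 = −4.155.
For 3 Br2(l) + 2 Cr(s) → 6 Br-(aq) + 2 Cr3+(aq), the reaction quotient is Q = [Br-(aq)]^6·[Cr3+(aq)]^2.
Isolating [Br-(aq)] in Q = 10^{−4.155} yields log [Br-(aq)] = −0.460, i.e. 0.35 M.

0.35 M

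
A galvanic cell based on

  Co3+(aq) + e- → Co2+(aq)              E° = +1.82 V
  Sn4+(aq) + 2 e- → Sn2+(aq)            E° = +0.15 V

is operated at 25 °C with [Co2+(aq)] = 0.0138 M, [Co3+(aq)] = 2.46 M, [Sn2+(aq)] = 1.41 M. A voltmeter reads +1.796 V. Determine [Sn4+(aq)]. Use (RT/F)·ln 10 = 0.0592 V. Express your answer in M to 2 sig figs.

2.5 M

With Co³⁺/Co²⁺ at the cathode and Sn⁴⁺/Sn²⁺ at the anode, E°cell = +1.82 − (+0.15) = +1.67 V (n = 2).
Rearranging E = E° − (0.0592/n)·log Q gives log Q = 2(+1.67 − (+1.796))/0.0592 = −4.257.
The balanced reaction is 2 Co3+(aq) + Sn2+(aq) → 2 Co2+(aq) + Sn4+(aq), so Q = ([Co2+(aq)]^2·[Sn4+(aq)]) / ([Co3+(aq)]^2·[Sn2+(aq)]).
Isolating [Sn4+(aq)] in Q = 10^{−4.257} yields log [Sn4+(aq)] = 0.394, i.e. 2.5 M.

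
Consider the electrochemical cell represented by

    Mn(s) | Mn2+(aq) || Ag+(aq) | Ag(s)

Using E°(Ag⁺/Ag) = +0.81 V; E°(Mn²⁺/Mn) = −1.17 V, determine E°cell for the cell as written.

By convention the left-hand electrode in cell notation is the anode (oxidation) and the right-hand electrode is the cathode (reduction).
E°cell = E°(right) − E°(left) = +0.81 − (−1.17) = +1.98 V.

+1.98 V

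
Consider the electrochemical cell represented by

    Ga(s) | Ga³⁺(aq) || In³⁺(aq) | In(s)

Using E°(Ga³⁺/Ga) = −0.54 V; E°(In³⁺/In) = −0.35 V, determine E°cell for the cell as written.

By convention the left-hand electrode in cell notation is the anode (oxidation) and the right-hand electrode is the cathode (reduction).
E°cell = E°(right) − E°(left) = −0.35 − (−0.54) = +0.19 V.

+0.19 V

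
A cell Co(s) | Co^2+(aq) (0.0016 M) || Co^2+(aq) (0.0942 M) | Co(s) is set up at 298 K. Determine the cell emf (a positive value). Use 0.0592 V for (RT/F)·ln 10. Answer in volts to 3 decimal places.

0.052 V

For a concentration cell E°cell = 0, since both electrodes use the same couple.
The compartment with the higher Co^2+(aq) concentration (0.0942 M) acts as the cathode; ions are reduced there and produced at the dilute (0.0016 M) anode.
With n = 2, Ecell = −(0.0592/2)·log([dilute]/[conc]) = −(0.0592/2)·log(0.0016/0.0942) = +0.052 V.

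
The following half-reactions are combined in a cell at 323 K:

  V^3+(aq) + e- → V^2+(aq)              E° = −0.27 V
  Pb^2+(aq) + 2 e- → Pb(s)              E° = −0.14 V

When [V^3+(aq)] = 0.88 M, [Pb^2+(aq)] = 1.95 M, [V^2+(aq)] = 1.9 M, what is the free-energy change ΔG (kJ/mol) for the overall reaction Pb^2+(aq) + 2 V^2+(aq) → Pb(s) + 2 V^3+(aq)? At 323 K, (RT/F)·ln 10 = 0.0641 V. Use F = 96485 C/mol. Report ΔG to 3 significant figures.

−31.0 kJ/mol

E°cell = −0.14 − (−0.27) = +0.13 V; the balanced reaction transfers n = 2 electrons.
Here Q = [V^3+(aq)]^2 / ([Pb^2+(aq)]·[V^2+(aq)]^2) = 0.11 (log Q = −0.959), giving E = +0.13 − (0.0641/2)·(−0.959) = +0.1607 V.
Finally ΔG = −nFE = −(2)(96485 C/mol)(+0.1607 V) = −31.0 kJ/mol.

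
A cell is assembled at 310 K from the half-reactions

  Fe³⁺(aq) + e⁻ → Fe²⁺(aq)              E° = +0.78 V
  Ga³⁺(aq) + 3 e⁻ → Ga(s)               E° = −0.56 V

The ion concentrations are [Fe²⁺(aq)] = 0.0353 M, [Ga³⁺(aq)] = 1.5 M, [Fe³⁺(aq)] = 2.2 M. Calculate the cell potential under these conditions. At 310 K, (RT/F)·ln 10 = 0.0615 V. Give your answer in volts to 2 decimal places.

+1.45 V

Since E°(Fe³⁺/Fe²⁺) > E°(Ga³⁺/Ga), Fe³⁺/Fe²⁺ serves as the cathode.
E°cell = +0.78 − (−0.56) = +1.34 V, with n = 3 electrons transferred.
Balancing gives 3 Fe³⁺(aq) + Ga(s) → 3 Fe²⁺(aq) + Ga³⁺(aq); hence Q = ([Fe²⁺(aq)]^3·[Ga³⁺(aq)]) / [Fe³⁺(aq)]^3 = 6.2×10^−6 (log Q = −5.208).
E = E° − (0.0615/n)·log Q = +1.34 − (0.0615/3)(−5.208) = +1.45 V.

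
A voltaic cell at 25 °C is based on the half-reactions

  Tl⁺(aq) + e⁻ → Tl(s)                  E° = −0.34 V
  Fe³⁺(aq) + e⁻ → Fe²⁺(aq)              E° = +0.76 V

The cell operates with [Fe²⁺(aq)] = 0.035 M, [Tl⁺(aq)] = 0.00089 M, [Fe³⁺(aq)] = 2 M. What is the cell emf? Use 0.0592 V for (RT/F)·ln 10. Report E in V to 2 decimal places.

Since E°(Fe³⁺/Fe²⁺) > E°(Tl⁺/Tl), Fe³⁺/Fe²⁺ serves as the cathode.
The standard potential is +0.76 − (−0.34) = +1.10 V and the balanced reaction transfers n = 1 electron.
The balanced reaction is Fe³⁺(aq) + Tl(s) → Fe²⁺(aq) + Tl⁺(aq), so Q = ([Fe²⁺(aq)]·[Tl⁺(aq)]) / [Fe³⁺(aq)] = 1.56×10^−5 and log Q = −4.808.
E = E° − (0.0592/n)·log Q = +1.10 − (0.0592/1)(−4.808) = +1.38 V.

+1.38 V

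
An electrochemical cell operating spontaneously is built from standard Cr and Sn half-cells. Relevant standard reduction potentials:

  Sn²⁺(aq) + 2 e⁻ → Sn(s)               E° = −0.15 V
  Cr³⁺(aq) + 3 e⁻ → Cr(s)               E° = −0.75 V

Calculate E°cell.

The Sn²⁺/Sn couple has the higher E°, so Sn ion is reduced (cathode) and Cr is oxidized (anode).
E°cell = E°(cathode) − E°(anode) = −0.15 − (−0.75) = +0.60 V.

+0.60 V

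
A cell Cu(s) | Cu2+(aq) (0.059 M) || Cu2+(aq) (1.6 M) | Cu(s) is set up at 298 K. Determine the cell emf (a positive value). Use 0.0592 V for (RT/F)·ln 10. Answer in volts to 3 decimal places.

0.042 V

For a concentration cell E°cell = 0, since both electrodes use the same couple.
The compartment with the higher Cu2+(aq) concentration (1.6 M) acts as the cathode; ions are reduced there and produced at the dilute (0.059 M) anode.
With n = 2, Ecell = −(0.0592/2)·log([dilute]/[conc]) = −(0.0592/2)·log(0.059/1.6) = +0.042 V.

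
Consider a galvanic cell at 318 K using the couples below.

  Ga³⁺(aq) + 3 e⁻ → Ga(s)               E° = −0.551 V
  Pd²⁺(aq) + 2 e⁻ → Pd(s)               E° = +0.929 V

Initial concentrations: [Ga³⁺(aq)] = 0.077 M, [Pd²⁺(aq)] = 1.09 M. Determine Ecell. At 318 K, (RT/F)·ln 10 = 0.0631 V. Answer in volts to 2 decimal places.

Pd²⁺/Pd is reduced (cathode, E° = +0.929 V) and Ga³⁺/Ga is oxidized (anode).
The standard potential is +0.929 − (−0.551) = +1.480 V and the balanced reaction transfers n = 6 electrons.
Balancing gives 3 Pd²⁺(aq) + 2 Ga(s) → 3 Pd(s) + 2 Ga³⁺(aq); hence Q = [Ga³⁺(aq)]^2 / [Pd²⁺(aq)]^3 = 0.00458 (log Q = −2.339).
Applying E = E° − (RT ln10/nF)·log Q gives +1.480 − (0.0631/6)(−2.339) = +1.50 V.

+1.50 V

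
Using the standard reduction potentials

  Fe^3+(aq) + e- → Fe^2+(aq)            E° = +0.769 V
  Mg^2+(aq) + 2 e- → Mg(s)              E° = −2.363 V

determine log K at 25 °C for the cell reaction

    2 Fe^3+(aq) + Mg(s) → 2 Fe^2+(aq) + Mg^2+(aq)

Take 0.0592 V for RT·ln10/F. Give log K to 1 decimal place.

The Fe³⁺/Fe²⁺ couple is reduced (cathode); E°cell = +0.769 − (−2.363) = +3.132 V with n = 2.
At equilibrium E = 0, so log K = nE°cell / 0.0592 = (2)(+3.132) / 0.0592 = 105.8.

log K = 105.8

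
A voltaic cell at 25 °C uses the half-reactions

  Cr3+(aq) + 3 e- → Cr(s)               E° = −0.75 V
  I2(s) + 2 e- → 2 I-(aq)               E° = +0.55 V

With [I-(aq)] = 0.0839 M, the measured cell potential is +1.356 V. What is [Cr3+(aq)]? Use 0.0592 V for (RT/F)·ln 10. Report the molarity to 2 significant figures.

2.5 M

The I₂/I⁻ couple has the larger reduction potential, so it is the cathode: E°cell = +0.55 − (−0.75) = +1.30 V and n = 6.
From the Nernst equation, log Q = n(E° − E)/0.0592 = 6·(+1.30 − (+1.356))/0.0592 = −5.676.
The balanced reaction is 3 I2(s) + 2 Cr(s) → 6 I-(aq) + 2 Cr3+(aq), so Q = [I-(aq)]^6·[Cr3+(aq)]^2.
Solving for the unknown gives log [Cr3+(aq)] = 0.391, so [Cr3+(aq)] ≈ 2.5 M.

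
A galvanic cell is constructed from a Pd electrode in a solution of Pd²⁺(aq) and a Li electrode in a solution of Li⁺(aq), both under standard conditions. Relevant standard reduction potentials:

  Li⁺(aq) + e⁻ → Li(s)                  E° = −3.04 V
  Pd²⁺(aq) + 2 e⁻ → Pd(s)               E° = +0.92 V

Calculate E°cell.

+3.96 V

Of the two couples in this cell, the one with the more positive reduction potential is reduced at the cathode: here that is Pd²⁺/Pd (+0.92 V); Li⁺/Li (−3.04 V) is the anode.
E°cell = E°(cathode) − E°(anode) = +0.92 − (−3.04) = +3.96 V.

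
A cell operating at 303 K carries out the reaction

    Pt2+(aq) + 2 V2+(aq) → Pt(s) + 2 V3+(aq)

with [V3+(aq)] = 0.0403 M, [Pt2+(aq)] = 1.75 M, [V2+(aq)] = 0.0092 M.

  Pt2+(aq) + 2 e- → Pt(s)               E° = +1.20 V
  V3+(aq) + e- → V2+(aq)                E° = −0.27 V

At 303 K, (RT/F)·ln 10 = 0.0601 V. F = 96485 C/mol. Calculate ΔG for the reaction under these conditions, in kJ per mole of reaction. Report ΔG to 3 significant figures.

−278 kJ/mol

With Pt²⁺/Pt reduced at the cathode, E°cell = +1.20 − (−0.27) = +1.47 V and n = 2.
The reaction quotient is [V3+(aq)]^2 / ([Pt2+(aq)]·[V2+(aq)]^2) = 11; by Nernst, E = +1.47 − (0.0601/2)(1.040) = +1.4387 V.
Finally ΔG = −nFE = −(2)(96485 C/mol)(+1.4387 V) = −278 kJ/mol.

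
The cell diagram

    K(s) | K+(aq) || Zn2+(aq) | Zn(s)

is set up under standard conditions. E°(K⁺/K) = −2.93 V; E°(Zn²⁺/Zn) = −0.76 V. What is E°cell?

By convention the left-hand electrode in cell notation is the anode (oxidation) and the right-hand electrode is the cathode (reduction).
E°cell = E°(right) − E°(left) = −0.76 − (−2.93) = +2.17 V.

+2.17 V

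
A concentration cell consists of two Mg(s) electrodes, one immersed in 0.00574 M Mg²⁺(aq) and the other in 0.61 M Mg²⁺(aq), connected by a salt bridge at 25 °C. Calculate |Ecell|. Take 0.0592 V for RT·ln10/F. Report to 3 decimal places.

For a concentration cell E°cell = 0, since both electrodes use the same couple.
The compartment with the higher Mg²⁺(aq) concentration (0.61 M) acts as the cathode; ions are reduced there and produced at the dilute (0.00574 M) anode.
With n = 2, Ecell = −(0.0592/2)·log([dilute]/[conc]) = −(0.0592/2)·log(0.00574/0.61) = +0.060 V.

0.060 V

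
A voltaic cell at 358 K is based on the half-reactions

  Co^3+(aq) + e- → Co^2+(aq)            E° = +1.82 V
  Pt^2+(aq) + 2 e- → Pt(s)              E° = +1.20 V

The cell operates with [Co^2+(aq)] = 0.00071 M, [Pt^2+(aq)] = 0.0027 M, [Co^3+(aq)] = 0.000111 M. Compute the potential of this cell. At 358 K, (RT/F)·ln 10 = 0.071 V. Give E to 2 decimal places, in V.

Co³⁺/Co²⁺ is reduced (cathode, E° = +1.82 V) and Pt²⁺/Pt is oxidized (anode).
E°cell = +1.82 − (+1.20) = +0.62 V, with n = 2 electrons transferred.
For the overall reaction 2 Co^3+(aq) + Pt(s) → 2 Co^2+(aq) + Pt^2+(aq), Q = ([Co^2+(aq)]^2·[Pt^2+(aq)]) / [Co^3+(aq)]^2 = 0.11, giving log Q = −0.957.
E = E° − (0.071/n)·log Q = +0.62 − (0.071/2)(−0.957) = +0.65 V.

+0.65 V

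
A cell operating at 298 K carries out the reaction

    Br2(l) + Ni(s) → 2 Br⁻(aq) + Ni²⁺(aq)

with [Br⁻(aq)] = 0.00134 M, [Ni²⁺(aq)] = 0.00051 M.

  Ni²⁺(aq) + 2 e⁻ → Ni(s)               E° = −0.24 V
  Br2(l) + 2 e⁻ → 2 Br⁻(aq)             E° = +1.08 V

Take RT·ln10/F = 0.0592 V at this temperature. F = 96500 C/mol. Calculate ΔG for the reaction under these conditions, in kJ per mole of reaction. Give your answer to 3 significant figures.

−306 kJ/mol

E°cell = +1.08 − (−0.24) = +1.32 V; the balanced reaction transfers n = 2 electrons.
Here Q = [Br⁻(aq)]^2·[Ni²⁺(aq)] = 9.16×10^−10 (log Q = −9.038), giving E = +1.32 − (0.0592/2)·(−9.038) = +1.5875 V.
ΔG = −nFE = −(2)(96500)(+1.5875) J/mol = −306 kJ/mol.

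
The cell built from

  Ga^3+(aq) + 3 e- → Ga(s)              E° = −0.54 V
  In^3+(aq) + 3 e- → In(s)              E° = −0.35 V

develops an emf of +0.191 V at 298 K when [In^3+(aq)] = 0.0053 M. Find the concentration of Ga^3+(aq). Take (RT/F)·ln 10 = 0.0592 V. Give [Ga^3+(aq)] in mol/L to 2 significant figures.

0.0047 M

With In³⁺/In at the cathode and Ga³⁺/Ga at the anode, E°cell = −0.35 − (−0.54) = +0.19 V (n = 3).
Since E = E° − (0.0592/n)·log Q, log Q = n(E° − E)/0.0592 = −0.051.
The balanced reaction is In^3+(aq) + Ga(s) → In(s) + Ga^3+(aq), so Q = [Ga^3+(aq)] / [In^3+(aq)].
Isolating [Ga^3+(aq)] in Q = 10^{−0.051} yields log [Ga^3+(aq)] = −2.327, i.e. 0.0047 M.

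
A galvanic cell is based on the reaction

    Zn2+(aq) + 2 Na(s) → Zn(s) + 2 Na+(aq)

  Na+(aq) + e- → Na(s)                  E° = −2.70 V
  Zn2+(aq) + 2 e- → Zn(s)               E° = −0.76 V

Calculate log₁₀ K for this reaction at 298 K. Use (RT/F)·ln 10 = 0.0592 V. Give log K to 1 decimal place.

The Zn²⁺/Zn couple is reduced (cathode); E°cell = −0.76 − (−2.70) = +1.94 V with n = 2.
At equilibrium E = 0, so log K = nE°cell / 0.0592 = (2)(+1.94) / 0.0592 = 65.5.

log K = 65.5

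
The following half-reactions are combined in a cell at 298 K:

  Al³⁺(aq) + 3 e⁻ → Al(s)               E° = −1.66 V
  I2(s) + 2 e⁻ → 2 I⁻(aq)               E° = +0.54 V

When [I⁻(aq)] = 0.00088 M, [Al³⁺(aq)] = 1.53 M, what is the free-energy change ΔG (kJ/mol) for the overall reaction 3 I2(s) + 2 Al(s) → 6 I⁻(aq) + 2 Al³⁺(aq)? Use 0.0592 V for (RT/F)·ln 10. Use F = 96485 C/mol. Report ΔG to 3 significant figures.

E°cell = +0.54 − (−1.66) = +2.20 V; the balanced reaction transfers n = 6 electrons.
Here Q = [I⁻(aq)]^6·[Al³⁺(aq)]^2 = 1.09×10^−18 (log Q = −17.964), giving E = +2.20 − (0.0592/6)·(−17.964) = +2.3772 V.
ΔG = −nFE = −(6)(96485)(+2.3772) J/mol = −1380 kJ/mol.

−1380 kJ/mol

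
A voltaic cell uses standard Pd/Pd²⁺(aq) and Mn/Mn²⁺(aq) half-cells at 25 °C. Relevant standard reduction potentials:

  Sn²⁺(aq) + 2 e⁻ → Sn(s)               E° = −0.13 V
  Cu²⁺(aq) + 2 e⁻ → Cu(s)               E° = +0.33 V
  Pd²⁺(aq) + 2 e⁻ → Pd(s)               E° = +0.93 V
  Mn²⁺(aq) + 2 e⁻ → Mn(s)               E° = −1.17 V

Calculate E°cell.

+2.10 V

Of the two couples in this cell, the one with the more positive reduction potential is reduced at the cathode: here that is Pd²⁺/Pd (+0.93 V); Mn²⁺/Mn (−1.17 V) is the anode.
E°cell = E°(cathode) − E°(anode) = +0.93 − (−1.17) = +2.10 V.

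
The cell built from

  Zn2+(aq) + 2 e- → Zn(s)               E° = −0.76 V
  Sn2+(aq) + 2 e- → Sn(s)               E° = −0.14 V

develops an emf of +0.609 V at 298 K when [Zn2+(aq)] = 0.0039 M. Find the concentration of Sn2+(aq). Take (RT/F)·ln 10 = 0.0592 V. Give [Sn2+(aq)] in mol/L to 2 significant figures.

With Sn²⁺/Sn at the cathode and Zn²⁺/Zn at the anode, E°cell = −0.14 − (−0.76) = +0.62 V (n = 2).
Rearranging E = E° − (0.0592/n)·log Q gives log Q = 2(+0.62 − (+0.609))/0.0592 = 0.372.
The balanced reaction is Sn2+(aq) + Zn(s) → Sn(s) + Zn2+(aq), so Q = [Zn2+(aq)] / [Sn2+(aq)].
Solving for the unknown gives log [Sn2+(aq)] = −2.781, so [Sn2+(aq)] ≈ 0.0017 M.

0.0017 M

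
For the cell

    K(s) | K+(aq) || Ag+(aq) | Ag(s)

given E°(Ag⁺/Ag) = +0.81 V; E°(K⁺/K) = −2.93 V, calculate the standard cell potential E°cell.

By convention the left-hand electrode in cell notation is the anode (oxidation) and the right-hand electrode is the cathode (reduction).
E°cell = E°(right) − E°(left) = +0.81 − (−2.93) = +3.74 V.

+3.74 V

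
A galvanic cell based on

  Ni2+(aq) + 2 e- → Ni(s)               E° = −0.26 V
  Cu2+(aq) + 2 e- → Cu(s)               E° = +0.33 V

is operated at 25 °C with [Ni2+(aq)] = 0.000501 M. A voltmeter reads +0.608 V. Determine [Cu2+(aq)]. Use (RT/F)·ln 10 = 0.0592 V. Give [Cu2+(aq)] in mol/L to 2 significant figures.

0.0020 M

The Cu²⁺/Cu couple has the larger reduction potential, so it is the cathode: E°cell = +0.33 − (−0.26) = +0.59 V and n = 2.
Rearranging E = E° − (0.0592/n)·log Q gives log Q = 2(+0.59 − (+0.608))/0.0592 = −0.608.
The balanced reaction is Cu2+(aq) + Ni(s) → Cu(s) + Ni2+(aq), so Q = [Ni2+(aq)] / [Cu2+(aq)].
Substituting the known concentrations and solving, log [Cu2+(aq)] = −2.692 and [Cu2+(aq)] = 0.0020 M.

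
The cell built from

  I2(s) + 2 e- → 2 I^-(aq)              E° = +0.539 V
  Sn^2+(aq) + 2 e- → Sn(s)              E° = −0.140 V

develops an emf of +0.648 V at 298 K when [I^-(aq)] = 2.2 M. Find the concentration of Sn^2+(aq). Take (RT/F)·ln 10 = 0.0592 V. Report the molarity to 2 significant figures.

2.3 M

The I₂/I⁻ couple has the larger reduction potential, so it is the cathode: E°cell = +0.539 − (−0.140) = +0.679 V and n = 2.
Rearranging E = E° − (0.0592/n)·log Q gives log Q = 2(+0.679 − (+0.648))/0.0592 = 1.047.
The balanced reaction is I2(s) + Sn(s) → 2 I^-(aq) + Sn^2+(aq), so Q = [I^-(aq)]^2·[Sn^2+(aq)].
Substituting the known concentrations and solving, log [Sn^2+(aq)] = 0.362 and [Sn^2+(aq)] = 2.3 M.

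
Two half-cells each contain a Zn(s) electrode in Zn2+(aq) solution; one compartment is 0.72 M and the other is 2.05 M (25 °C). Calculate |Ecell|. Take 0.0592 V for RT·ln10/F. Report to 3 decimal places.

0.013 V

For a concentration cell E°cell = 0, since both electrodes use the same couple.
The compartment with the higher Zn2+(aq) concentration (2.05 M) acts as the cathode; ions are reduced there and produced at the dilute (0.72 M) anode.
With n = 2, Ecell = −(0.0592/2)·log([dilute]/[conc]) = −(0.0592/2)·log(0.72/2.05) = +0.013 V.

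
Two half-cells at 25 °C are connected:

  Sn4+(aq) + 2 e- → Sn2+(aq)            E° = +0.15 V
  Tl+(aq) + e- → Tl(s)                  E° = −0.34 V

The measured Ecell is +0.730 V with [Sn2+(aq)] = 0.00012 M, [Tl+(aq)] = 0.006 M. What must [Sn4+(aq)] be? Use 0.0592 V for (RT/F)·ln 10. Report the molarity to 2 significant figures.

Sn⁴⁺/Sn²⁺ is the cathode (higher E°); E°cell = +0.15 − (−0.34) = +0.49 V with n = 2.
From the Nernst equation, log Q = n(E° − E)/0.0592 = 2·(+0.49 − (+0.730))/0.0592 = −8.108.
The balanced reaction is Sn4+(aq) + 2 Tl(s) → Sn2+(aq) + 2 Tl+(aq), so Q = ([Sn2+(aq)]·[Tl+(aq)]^2) / [Sn4+(aq)].
Substituting the known concentrations and solving, log [Sn4+(aq)] = −0.257 and [Sn4+(aq)] = 0.55 M.

0.55 M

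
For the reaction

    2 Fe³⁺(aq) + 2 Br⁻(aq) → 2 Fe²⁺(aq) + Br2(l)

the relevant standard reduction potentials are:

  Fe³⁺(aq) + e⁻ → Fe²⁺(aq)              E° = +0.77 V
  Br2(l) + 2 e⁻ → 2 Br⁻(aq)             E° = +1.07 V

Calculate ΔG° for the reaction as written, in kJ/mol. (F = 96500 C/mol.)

In the reaction as written Fe³⁺(aq) is reduced, so the Fe³⁺/Fe²⁺ couple is the cathode and Br₂/Br⁻ is the anode.
E°cell = +0.77 − (+1.07) = −0.30 V; balancing electrons gives n = 2.
ΔG° = −nFE°cell = −(2)(96500)(−0.30) J/mol = +57.9 kJ/mol.

+57.9 kJ/mol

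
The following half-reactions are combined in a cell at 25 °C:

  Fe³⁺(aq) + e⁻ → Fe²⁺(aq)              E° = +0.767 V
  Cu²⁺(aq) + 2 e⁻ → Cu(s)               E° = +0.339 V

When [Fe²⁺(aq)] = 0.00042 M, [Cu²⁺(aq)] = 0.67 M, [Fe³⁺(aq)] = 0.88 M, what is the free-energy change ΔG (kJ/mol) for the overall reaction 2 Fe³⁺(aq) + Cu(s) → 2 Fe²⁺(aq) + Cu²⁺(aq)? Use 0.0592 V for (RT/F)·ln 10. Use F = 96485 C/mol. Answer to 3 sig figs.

−122 kJ/mol

With Fe³⁺/Fe²⁺ reduced at the cathode, E°cell = +0.767 − (+0.339) = +0.428 V and n = 2.
Here Q = ([Fe²⁺(aq)]^2·[Cu²⁺(aq)]) / [Fe³⁺(aq)]^2 = 1.53×10^−7 (log Q = −6.816), giving E = +0.428 − (0.0592/2)·(−6.816) = +0.6298 V.
Finally ΔG = −nFE = −(2)(96485 C/mol)(+0.6298 V) = −122 kJ/mol.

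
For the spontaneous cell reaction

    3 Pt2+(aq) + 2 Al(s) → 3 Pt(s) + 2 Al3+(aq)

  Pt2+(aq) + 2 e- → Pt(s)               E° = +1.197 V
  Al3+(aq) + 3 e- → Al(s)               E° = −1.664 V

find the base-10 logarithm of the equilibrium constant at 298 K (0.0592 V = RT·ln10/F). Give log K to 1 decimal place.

log K = 290.0

The Pt²⁺/Pt couple is reduced (cathode); E°cell = +1.197 − (−1.664) = +2.861 V with n = 6.
At equilibrium E = 0, so log K = nE°cell / 0.0592 = (6)(+2.861) / 0.0592 = 290.0.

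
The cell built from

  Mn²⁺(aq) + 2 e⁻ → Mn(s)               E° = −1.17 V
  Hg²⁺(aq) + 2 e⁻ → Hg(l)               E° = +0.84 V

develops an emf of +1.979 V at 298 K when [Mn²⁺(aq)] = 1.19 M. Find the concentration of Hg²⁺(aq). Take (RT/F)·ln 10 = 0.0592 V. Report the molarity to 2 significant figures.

0.11 M

With Hg²⁺/Hg at the cathode and Mn²⁺/Mn at the anode, E°cell = +0.84 − (−1.17) = +2.01 V (n = 2).
From the Nernst equation, log Q = n(E° − E)/0.0592 = 2·(+2.01 − (+1.979))/0.0592 = 1.047.
The balanced reaction is Hg²⁺(aq) + Mn(s) → Hg(l) + Mn²⁺(aq), so Q = [Mn²⁺(aq)] / [Hg²⁺(aq)].
Substituting the known concentrations and solving, log [Hg²⁺(aq)] = −0.971 and [Hg²⁺(aq)] = 0.11 M.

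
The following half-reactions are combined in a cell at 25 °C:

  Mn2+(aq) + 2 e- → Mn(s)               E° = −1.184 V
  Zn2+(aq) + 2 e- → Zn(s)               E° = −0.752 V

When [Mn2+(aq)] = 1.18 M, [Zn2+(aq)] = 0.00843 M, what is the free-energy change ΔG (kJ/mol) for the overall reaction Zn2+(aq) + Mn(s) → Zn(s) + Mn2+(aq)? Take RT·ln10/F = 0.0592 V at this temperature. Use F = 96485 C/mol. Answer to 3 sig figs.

With Zn²⁺/Zn reduced at the cathode, E°cell = −0.752 − (−1.184) = +0.432 V and n = 2.
Q = [Mn2+(aq)] / [Zn2+(aq)] = 140, so log Q = 2.146 and E = +0.432 − (0.0592/2)(2.146) = +0.3685 V.
Finally ΔG = −nFE = −(2)(96485 C/mol)(+0.3685 V) = −71.1 kJ/mol.

−71.1 kJ/mol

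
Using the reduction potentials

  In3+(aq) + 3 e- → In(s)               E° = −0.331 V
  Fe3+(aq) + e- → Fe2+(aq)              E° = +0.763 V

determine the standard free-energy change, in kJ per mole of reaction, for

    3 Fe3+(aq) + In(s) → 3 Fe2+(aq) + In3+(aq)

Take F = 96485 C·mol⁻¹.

In the reaction as written Fe3+(aq) is reduced, so the Fe³⁺/Fe²⁺ couple is the cathode and In³⁺/In is the anode.
E°cell = +0.763 − (−0.331) = +1.094 V; balancing electrons gives n = 3.
ΔG° = −nFE°cell = −(3)(96485)(+1.094) J/mol = −317 kJ/mol.

−317 kJ/mol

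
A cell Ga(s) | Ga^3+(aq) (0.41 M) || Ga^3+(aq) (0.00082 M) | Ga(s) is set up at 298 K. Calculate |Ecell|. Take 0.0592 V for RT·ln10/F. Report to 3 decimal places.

0.053 V

For a concentration cell E°cell = 0, since both electrodes use the same couple.
The compartment with the higher Ga^3+(aq) concentration (0.41 M) acts as the cathode; ions are reduced there and produced at the dilute (0.00082 M) anode.
With n = 3, Ecell = −(0.0592/3)·log([dilute]/[conc]) = −(0.0592/3)·log(0.00082/0.41) = +0.053 V.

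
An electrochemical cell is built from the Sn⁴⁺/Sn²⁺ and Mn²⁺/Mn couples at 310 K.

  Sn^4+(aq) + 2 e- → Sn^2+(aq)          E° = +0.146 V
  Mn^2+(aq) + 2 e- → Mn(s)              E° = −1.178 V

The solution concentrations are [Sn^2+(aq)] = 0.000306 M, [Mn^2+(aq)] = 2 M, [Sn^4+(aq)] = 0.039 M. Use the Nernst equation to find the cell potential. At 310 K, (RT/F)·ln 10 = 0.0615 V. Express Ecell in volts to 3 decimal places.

+1.379 V

Since E°(Sn⁴⁺/Sn²⁺) > E°(Mn²⁺/Mn), Sn⁴⁺/Sn²⁺ serves as the cathode.
E°cell = +0.146 − (−1.178) = +1.324 V, with n = 2 electrons transferred.
For the overall reaction Sn^4+(aq) + Mn(s) → Sn^2+(aq) + Mn^2+(aq), Q = ([Sn^2+(aq)]·[Mn^2+(aq)]) / [Sn^4+(aq)] = 0.0157, giving log Q = −1.804.
By the Nernst equation, E = +1.324 − (0.0615/2)·(−1.804) = +1.379 V.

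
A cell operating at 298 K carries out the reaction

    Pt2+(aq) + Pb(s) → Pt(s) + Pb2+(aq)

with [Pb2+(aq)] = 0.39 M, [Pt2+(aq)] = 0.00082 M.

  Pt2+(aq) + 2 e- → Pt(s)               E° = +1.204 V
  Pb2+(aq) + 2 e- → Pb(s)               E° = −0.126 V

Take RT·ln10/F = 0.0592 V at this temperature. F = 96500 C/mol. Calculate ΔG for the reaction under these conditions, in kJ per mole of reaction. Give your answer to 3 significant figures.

−241 kJ/mol

The standard cell potential is +1.204 − (−0.126) = +1.330 V, with n = 2 electrons in the balanced equation.
Q = [Pb2+(aq)] / [Pt2+(aq)] = 476, so log Q = 2.677 and E = +1.330 − (0.0592/2)(2.677) = +1.2508 V.
Finally ΔG = −nFE = −(2)(96500 C/mol)(+1.2508 V) = −241 kJ/mol.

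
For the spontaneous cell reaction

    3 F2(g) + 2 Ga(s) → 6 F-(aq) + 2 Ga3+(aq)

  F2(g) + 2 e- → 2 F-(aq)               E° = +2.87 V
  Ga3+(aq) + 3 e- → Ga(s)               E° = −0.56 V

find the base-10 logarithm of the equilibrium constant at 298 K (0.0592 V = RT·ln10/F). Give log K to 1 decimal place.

log K = 347.6

The F₂/F⁻ couple is reduced (cathode); E°cell = +2.87 − (−0.56) = +3.43 V with n = 6.
At equilibrium E = 0, so log K = nE°cell / 0.0592 = (6)(+3.43) / 0.0592 = 347.6.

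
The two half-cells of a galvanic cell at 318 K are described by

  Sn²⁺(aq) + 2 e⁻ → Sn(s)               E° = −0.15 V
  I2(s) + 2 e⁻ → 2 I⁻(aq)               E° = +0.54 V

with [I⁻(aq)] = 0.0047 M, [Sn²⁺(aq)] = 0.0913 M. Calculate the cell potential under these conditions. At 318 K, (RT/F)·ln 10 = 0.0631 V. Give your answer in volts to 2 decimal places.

I₂/I⁻ is reduced (cathode, E° = +0.54 V) and Sn²⁺/Sn is oxidized (anode).
E°cell = +0.54 − (−0.15) = +0.69 V, with n = 2 electrons transferred.
Balancing gives I2(s) + Sn(s) → 2 I⁻(aq) + Sn²⁺(aq); hence Q = [I⁻(aq)]^2·[Sn²⁺(aq)] = 2.02×10^−6 (log Q = −5.695).
Applying E = E° − (RT ln10/nF)·log Q gives +0.69 − (0.0631/2)(−5.695) = +0.87 V.

+0.87 V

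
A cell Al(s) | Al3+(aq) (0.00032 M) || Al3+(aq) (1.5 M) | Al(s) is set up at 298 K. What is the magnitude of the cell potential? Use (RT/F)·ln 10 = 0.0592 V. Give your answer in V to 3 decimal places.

0.072 V

For a concentration cell E°cell = 0, since both electrodes use the same couple.
The compartment with the higher Al3+(aq) concentration (1.5 M) acts as the cathode; ions are reduced there and produced at the dilute (0.00032 M) anode.
With n = 3, Ecell = −(0.0592/3)·log([dilute]/[conc]) = −(0.0592/3)·log(0.00032/1.5) = +0.072 V.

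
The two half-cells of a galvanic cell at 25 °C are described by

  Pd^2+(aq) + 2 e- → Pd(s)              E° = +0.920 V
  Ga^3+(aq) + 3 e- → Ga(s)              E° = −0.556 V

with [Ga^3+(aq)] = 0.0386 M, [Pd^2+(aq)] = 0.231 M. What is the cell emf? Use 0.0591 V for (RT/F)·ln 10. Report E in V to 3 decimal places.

Pd²⁺/Pd is reduced (cathode, E° = +0.920 V) and Ga³⁺/Ga is oxidized (anode).
The standard potential is +0.920 − (−0.556) = +1.476 V and the balanced reaction transfers n = 6 electrons.
The balanced reaction is 3 Pd^2+(aq) + 2 Ga(s) → 3 Pd(s) + 2 Ga^3+(aq), so Q = [Ga^3+(aq)]^2 / [Pd^2+(aq)]^3 = 0.121 and log Q = −0.918.
By the Nernst equation, E = +1.476 − (0.0591/6)·(−0.918) = +1.485 V.

+1.485 V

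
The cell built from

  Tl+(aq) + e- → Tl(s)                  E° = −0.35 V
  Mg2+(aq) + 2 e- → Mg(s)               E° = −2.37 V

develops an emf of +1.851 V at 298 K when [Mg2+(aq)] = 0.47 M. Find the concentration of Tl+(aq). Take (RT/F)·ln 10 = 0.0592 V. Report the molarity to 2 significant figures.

0.00096 M

With Tl⁺/Tl at the cathode and Mg²⁺/Mg at the anode, E°cell = −0.35 − (−2.37) = +2.02 V (n = 2).
Rearranging E = E° − (0.0592/n)·log Q gives log Q = 2(+2.02 − (+1.851))/0.0592 = 5.709.
For 2 Tl+(aq) + Mg(s) → 2 Tl(s) + Mg2+(aq), the reaction quotient is Q = [Mg2+(aq)] / [Tl+(aq)]^2.
Isolating [Tl+(aq)] in Q = 10^{5.709} yields log [Tl+(aq)] = −3.018, i.e. 0.00096 M.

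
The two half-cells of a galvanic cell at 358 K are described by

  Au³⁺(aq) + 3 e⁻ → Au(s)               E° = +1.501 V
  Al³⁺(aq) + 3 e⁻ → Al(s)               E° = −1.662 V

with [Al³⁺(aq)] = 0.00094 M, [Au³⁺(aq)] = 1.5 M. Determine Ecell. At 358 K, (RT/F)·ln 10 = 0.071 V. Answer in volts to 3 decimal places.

+3.239 V

Since E°(Au³⁺/Au) > E°(Al³⁺/Al), Au³⁺/Au serves as the cathode.
E°cell = E°cat − E°an = +1.501 − (−1.662) = +3.163 V; n = 3.
The balanced reaction is Au³⁺(aq) + Al(s) → Au(s) + Al³⁺(aq), so Q = [Al³⁺(aq)] / [Au³⁺(aq)] = 0.000627 and log Q = −3.203.
By the Nernst equation, E = +3.163 − (0.071/3)·(−3.203) = +3.239 V.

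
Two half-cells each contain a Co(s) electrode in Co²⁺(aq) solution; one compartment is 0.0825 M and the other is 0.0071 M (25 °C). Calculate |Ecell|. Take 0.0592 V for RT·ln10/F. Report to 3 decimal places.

0.032 V

For a concentration cell E°cell = 0, since both electrodes use the same couple.
The compartment with the higher Co²⁺(aq) concentration (0.0825 M) acts as the cathode; ions are reduced there and produced at the dilute (0.0071 M) anode.
With n = 2, Ecell = −(0.0592/2)·log([dilute]/[conc]) = −(0.0592/2)·log(0.0071/0.0825) = +0.032 V.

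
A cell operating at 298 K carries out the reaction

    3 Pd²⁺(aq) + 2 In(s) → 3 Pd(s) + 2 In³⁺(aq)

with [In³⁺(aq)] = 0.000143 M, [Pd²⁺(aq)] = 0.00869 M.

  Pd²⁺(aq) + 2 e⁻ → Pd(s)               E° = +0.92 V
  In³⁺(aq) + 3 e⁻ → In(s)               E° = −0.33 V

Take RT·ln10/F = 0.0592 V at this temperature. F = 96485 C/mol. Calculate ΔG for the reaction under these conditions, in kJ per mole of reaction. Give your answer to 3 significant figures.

−732 kJ/mol

E°cell = +0.92 − (−0.33) = +1.25 V; the balanced reaction transfers n = 6 electrons.
Q = [In³⁺(aq)]^2 / [Pd²⁺(aq)]^3 = 0.0312, so log Q = −1.506 and E = +1.25 − (0.0592/6)(−1.506) = +1.2649 V.
Finally ΔG = −nFE = −(6)(96485 C/mol)(+1.2649 V) = −732 kJ/mol.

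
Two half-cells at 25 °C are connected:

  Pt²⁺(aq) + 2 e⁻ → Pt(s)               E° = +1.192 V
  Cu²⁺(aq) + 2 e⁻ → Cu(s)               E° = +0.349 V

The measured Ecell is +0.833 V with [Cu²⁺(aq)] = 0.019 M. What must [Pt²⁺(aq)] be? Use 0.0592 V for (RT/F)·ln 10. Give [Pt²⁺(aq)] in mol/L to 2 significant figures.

With Pt²⁺/Pt at the cathode and Cu²⁺/Cu at the anode, E°cell = +1.192 − (+0.349) = +0.843 V (n = 2).
From the Nernst equation, log Q = n(E° − E)/0.0592 = 2·(+0.843 − (+0.833))/0.0592 = 0.338.
The balanced reaction is Pt²⁺(aq) + Cu(s) → Pt(s) + Cu²⁺(aq), so Q = [Cu²⁺(aq)] / [Pt²⁺(aq)].
Isolating [Pt²⁺(aq)] in Q = 10^{0.338} yields log [Pt²⁺(aq)] = −2.059, i.e. 0.0087 M.

0.0087 M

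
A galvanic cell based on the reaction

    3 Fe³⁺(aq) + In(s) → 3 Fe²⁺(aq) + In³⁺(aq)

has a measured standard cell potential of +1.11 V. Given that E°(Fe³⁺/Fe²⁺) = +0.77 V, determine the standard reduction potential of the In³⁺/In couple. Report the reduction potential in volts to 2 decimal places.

In the reaction as written the Fe³⁺/Fe²⁺ couple is reduced (cathode) and In³⁺/In is oxidized (anode), so E°cell = E°(Fe³⁺/Fe²⁺) − E°(In³⁺/In).
E°(In³⁺/In) = E°(cathode) − E°cell = +0.77 − (+1.11) = −0.34 V.

−0.34 V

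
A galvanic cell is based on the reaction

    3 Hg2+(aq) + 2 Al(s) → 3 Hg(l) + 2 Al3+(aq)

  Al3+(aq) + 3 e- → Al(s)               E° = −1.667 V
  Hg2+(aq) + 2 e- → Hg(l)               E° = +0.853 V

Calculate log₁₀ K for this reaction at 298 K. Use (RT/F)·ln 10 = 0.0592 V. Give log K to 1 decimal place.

The Hg²⁺/Hg couple is reduced (cathode); E°cell = +0.853 − (−1.667) = +2.520 V with n = 6.
At equilibrium E = 0, so log K = nE°cell / 0.0592 = (6)(+2.520) / 0.0592 = 255.4.

log K = 255.4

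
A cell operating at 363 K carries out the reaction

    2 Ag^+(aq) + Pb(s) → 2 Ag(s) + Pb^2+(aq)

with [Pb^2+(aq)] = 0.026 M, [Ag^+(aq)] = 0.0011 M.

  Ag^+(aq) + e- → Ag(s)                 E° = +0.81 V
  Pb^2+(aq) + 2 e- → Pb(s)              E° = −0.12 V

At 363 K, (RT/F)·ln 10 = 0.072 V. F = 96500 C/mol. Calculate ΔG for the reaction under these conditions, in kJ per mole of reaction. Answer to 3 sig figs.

−149 kJ/mol

The standard cell potential is +0.81 − (−0.12) = +0.93 V, with n = 2 electrons in the balanced equation.
Q = [Pb^2+(aq)] / [Ag^+(aq)]^2 = 2.15×10^4, so log Q = 4.332 and E = +0.93 − (0.072/2)(4.332) = +0.7740 V.
Then ΔG = −nFE = −2 × 96500 × +0.7740 J/mol = −149 kJ/mol.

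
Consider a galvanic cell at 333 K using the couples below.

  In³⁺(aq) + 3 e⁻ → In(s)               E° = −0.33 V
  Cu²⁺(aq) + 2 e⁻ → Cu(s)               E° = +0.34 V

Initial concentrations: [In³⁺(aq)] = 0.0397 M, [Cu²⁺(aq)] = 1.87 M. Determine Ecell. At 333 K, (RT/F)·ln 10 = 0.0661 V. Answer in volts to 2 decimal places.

+0.71 V

Cu²⁺/Cu is reduced (cathode, E° = +0.34 V) and In³⁺/In is oxidized (anode).
E°cell = E°cat − E°an = +0.34 − (−0.33) = +0.67 V; n = 6.
Balancing gives 3 Cu²⁺(aq) + 2 In(s) → 3 Cu(s) + 2 In³⁺(aq); hence Q = [In³⁺(aq)]^2 / [Cu²⁺(aq)]^3 = 0.000241 (log Q = −3.618).
By the Nernst equation, E = +0.67 − (0.0661/6)·(−3.618) = +0.71 V.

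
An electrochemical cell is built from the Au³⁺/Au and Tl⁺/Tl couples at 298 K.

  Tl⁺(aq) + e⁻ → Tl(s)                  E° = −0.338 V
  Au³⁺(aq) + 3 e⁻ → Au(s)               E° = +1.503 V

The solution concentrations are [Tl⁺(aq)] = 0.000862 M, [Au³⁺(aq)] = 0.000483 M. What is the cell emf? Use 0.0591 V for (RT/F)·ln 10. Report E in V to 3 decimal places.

+1.957 V

The Au³⁺/Au couple has the more positive E°, so it is the cathode; Tl⁺/Tl is the anode.
E°cell = +1.503 − (−0.338) = +1.841 V, with n = 3 electrons transferred.
For the overall reaction Au³⁺(aq) + 3 Tl(s) → Au(s) + 3 Tl⁺(aq), Q = [Tl⁺(aq)]^3 / [Au³⁺(aq)] = 1.33×10^−6, giving log Q = −5.877.
Applying E = E° − (RT ln10/nF)·log Q gives +1.841 − (0.0591/3)(−5.877) = +1.957 V.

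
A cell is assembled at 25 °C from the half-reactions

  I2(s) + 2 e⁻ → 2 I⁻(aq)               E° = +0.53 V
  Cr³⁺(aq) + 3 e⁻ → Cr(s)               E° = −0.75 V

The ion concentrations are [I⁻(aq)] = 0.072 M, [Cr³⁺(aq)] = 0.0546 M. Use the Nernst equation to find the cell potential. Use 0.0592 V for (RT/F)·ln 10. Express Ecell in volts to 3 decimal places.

I₂/I⁻ is reduced (cathode, E° = +0.53 V) and Cr³⁺/Cr is oxidized (anode).
E°cell = E°cat − E°an = +0.53 − (−0.75) = +1.28 V; n = 6.
The balanced reaction is 3 I2(s) + 2 Cr(s) → 6 I⁻(aq) + 2 Cr³⁺(aq), so Q = [I⁻(aq)]^6·[Cr³⁺(aq)]^2 = 4.15×10^−10 and log Q = −9.382.
E = E° − (0.0592/n)·log Q = +1.28 − (0.0592/6)(−9.382) = +1.373 V.

+1.373 V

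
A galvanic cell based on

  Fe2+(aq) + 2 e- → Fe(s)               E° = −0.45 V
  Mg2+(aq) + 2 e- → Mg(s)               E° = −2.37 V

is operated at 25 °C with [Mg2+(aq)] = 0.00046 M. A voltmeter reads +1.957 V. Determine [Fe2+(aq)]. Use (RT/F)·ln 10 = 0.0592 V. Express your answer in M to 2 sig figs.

0.0082 M

With Fe²⁺/Fe at the cathode and Mg²⁺/Mg at the anode, E°cell = −0.45 − (−2.37) = +1.92 V (n = 2).
Rearranging E = E° − (0.0592/n)·log Q gives log Q = 2(+1.92 − (+1.957))/0.0592 = −1.250.
Balancing electrons gives Fe2+(aq) + Mg(s) → Fe(s) + Mg2+(aq); thus Q = [Mg2+(aq)] / [Fe2+(aq)].
Substituting the known concentrations and solving, log [Fe2+(aq)] = −2.087 and [Fe2+(aq)] = 0.0082 M.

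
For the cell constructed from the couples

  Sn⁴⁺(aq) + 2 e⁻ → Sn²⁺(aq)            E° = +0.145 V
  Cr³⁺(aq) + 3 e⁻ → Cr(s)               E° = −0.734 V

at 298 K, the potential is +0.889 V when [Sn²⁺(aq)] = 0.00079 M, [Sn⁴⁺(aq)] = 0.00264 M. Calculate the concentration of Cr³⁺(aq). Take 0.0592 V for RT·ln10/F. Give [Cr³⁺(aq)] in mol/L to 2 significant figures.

1.9 M

The Sn⁴⁺/Sn²⁺ couple has the larger reduction potential, so it is the cathode: E°cell = +0.145 − (−0.734) = +0.879 V and n = 6.
Since E = E° − (0.0592/n)·log Q, log Q = n(E° − E)/0.0592 = −1.014.
Balancing electrons gives 3 Sn⁴⁺(aq) + 2 Cr(s) → 3 Sn²⁺(aq) + 2 Cr³⁺(aq); thus Q = ([Sn²⁺(aq)]^3·[Cr³⁺(aq)]^2) / [Sn⁴⁺(aq)]^3.
Solving for the unknown gives log [Cr³⁺(aq)] = 0.279, so [Cr³⁺(aq)] ≈ 1.9 M.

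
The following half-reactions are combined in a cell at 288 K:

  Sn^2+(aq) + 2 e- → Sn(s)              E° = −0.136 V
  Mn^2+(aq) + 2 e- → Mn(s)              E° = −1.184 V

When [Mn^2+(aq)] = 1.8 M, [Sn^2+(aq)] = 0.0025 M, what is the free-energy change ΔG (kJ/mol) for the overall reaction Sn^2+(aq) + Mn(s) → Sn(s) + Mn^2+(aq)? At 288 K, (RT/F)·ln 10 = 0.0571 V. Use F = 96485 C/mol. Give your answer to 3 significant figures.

−186 kJ/mol

E°cell = −0.136 − (−1.184) = +1.048 V; the balanced reaction transfers n = 2 electrons.
Q = [Mn^2+(aq)] / [Sn^2+(aq)] = 720, so log Q = 2.857 and E = +1.048 − (0.0571/2)(2.857) = +0.9664 V.
Then ΔG = −nFE = −2 × 96485 × +0.9664 J/mol = −186 kJ/mol.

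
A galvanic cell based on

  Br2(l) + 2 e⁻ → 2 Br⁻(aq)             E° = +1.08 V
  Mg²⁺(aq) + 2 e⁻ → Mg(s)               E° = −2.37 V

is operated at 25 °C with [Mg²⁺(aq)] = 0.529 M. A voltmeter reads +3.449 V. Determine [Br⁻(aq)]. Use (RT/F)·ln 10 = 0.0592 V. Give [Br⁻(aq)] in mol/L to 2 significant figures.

With Br₂/Br⁻ at the cathode and Mg²⁺/Mg at the anode, E°cell = +1.08 − (−2.37) = +3.45 V (n = 2).
Rearranging E = E° − (0.0592/n)·log Q gives log Q = 2(+3.45 − (+3.449))/0.0592 = 0.034.
The balanced reaction is Br2(l) + Mg(s) → 2 Br⁻(aq) + Mg²⁺(aq), so Q = [Br⁻(aq)]^2·[Mg²⁺(aq)].
Isolating [Br⁻(aq)] in Q = 10^{0.034} yields log [Br⁻(aq)] = 0.155, i.e. 1.4 M.

1.4 M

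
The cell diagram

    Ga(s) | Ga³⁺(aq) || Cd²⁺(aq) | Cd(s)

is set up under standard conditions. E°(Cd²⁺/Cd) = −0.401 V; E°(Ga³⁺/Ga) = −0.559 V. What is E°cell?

+0.158 V

By convention the left-hand electrode in cell notation is the anode (oxidation) and the right-hand electrode is the cathode (reduction).
E°cell = E°(right) − E°(left) = −0.401 − (−0.559) = +0.158 V.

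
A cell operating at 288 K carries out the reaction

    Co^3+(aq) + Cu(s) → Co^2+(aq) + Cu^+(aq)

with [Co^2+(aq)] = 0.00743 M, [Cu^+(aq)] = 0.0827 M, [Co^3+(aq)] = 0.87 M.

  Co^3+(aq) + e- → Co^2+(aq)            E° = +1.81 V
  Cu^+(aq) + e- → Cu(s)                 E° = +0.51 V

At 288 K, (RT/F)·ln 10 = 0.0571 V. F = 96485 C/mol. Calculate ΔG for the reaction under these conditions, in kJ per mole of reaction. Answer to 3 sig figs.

−143 kJ/mol

The standard cell potential is +1.81 − (+0.51) = +1.30 V, with n = 1 electron in the balanced equation.
Here Q = ([Co^2+(aq)]·[Cu^+(aq)]) / [Co^3+(aq)] = 0.000706 (log Q = −3.151), giving E = +1.30 − (0.0571/1)·(−3.151) = +1.4799 V.
Then ΔG = −nFE = −1 × 96485 × +1.4799 J/mol = −143 kJ/mol.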